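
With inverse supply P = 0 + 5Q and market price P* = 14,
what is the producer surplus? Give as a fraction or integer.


Minimum supply price (at Q=0): P_min = 0
Quantity supplied at P* = 14:
Q* = (14 - 0)/5 = 14/5
PS = (1/2) * Q* * (P* - P_min)
PS = (1/2) * 14/5 * (14 - 0)
PS = (1/2) * 14/5 * 14 = 98/5

98/5


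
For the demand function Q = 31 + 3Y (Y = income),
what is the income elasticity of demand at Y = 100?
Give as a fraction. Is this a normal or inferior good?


dQ/dY = 3
At Y = 100: Q = 31 + 3*100 = 331
Ey = (dQ/dY)(Y/Q) = 3 * 100 / 331 = 300/331
Since Ey > 0, this is a normal good.

300/331 (normal good)


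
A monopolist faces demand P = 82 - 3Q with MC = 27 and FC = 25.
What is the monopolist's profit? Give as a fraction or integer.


MR = MC: 82 - 6Q = 27
Q* = 55/6
P* = 82 - 3*55/6 = 109/2
Profit = (P* - MC)*Q* - FC
= (109/2 - 27)*55/6 - 25
= 55/2*55/6 - 25
= 3025/12 - 25 = 2725/12

2725/12


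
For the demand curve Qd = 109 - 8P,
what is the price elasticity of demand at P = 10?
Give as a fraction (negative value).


dQ/dP = -8
At P = 10: Q = 109 - 8*10 = 29
E = (dQ/dP)(P/Q) = (-8)(10/29) = -80/29

-80/29


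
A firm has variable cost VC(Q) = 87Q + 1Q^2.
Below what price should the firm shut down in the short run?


AVC(Q) = VC(Q)/Q = 87 + 1Q
AVC is increasing in Q, so minimum AVC is at Q -> 0+.
Min AVC = 87
The firm should shut down if P < 87.

87


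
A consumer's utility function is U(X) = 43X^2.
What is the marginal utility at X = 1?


MU = dU/dX = 43*2*X^(2-1)
MU = 86*X^1
At X = 1:
MU = 86 * 1^1
MU = 86 * 1 = 86

86


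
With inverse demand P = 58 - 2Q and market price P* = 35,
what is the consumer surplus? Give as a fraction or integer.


Maximum willingness to pay (at Q=0): P_max = 58
Quantity demanded at P* = 35:
Q* = (58 - 35)/2 = 23/2
CS = (1/2) * Q* * (P_max - P*)
CS = (1/2) * 23/2 * (58 - 35)
CS = (1/2) * 23/2 * 23 = 529/4

529/4


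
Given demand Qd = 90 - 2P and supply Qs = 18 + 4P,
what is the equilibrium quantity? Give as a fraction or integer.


First find equilibrium price:
90 - 2P = 18 + 4P
P* = 72/6 = 12
Then substitute into demand:
Q* = 90 - 2 * 12 = 66

66


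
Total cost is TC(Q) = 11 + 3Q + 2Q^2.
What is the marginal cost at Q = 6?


MC = dTC/dQ = 3 + 2*2*Q
At Q = 6:
MC = 3 + 4*6
MC = 3 + 24 = 27

27


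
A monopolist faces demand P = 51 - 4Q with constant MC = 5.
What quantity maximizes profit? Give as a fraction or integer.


TR = P*Q = (51 - 4Q)Q = 51Q - 4Q^2
MR = dTR/dQ = 51 - 8Q
Set MR = MC:
51 - 8Q = 5
46 = 8Q
Q* = 46/8 = 23/4

23/4


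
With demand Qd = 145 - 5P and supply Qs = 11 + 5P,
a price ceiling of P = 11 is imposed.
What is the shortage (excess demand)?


At P = 11:
Qd = 145 - 5*11 = 90
Qs = 11 + 5*11 = 66
Shortage = Qd - Qs = 90 - 66 = 24

24


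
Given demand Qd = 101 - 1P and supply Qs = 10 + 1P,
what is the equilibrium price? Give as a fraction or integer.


At equilibrium, Qd = Qs.
101 - 1P = 10 + 1P
101 - 10 = 1P + 1P
91 = 2P
P* = 91/2 = 91/2

91/2


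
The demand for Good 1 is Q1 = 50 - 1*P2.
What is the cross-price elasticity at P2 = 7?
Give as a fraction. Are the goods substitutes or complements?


dQ1/dP2 = -1
At P2 = 7: Q1 = 50 - 1*7 = 43
Exy = (dQ1/dP2)(P2/Q1) = -1 * 7 / 43 = -7/43
Since Exy < 0, the goods are complements.

-7/43 (complements)


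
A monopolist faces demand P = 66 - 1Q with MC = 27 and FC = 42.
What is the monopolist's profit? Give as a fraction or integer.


MR = MC: 66 - 2Q = 27
Q* = 39/2
P* = 66 - 1*39/2 = 93/2
Profit = (P* - MC)*Q* - FC
= (93/2 - 27)*39/2 - 42
= 39/2*39/2 - 42
= 1521/4 - 42 = 1353/4

1353/4


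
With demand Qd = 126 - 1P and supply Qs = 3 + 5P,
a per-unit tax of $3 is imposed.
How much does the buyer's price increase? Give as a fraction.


With a per-unit tax, the buyer's price increase depends on relative slopes.
Supply slope: d = 5, Demand slope: b = 1
Buyer's price increase = d * tax / (b + d)
= 5 * 3 / (1 + 5)
= 15 / 6 = 5/2

5/2


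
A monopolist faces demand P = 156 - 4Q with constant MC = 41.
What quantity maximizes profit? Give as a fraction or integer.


TR = P*Q = (156 - 4Q)Q = 156Q - 4Q^2
MR = dTR/dQ = 156 - 8Q
Set MR = MC:
156 - 8Q = 41
115 = 8Q
Q* = 115/8 = 115/8

115/8


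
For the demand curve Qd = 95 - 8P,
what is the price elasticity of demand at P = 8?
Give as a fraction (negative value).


dQ/dP = -8
At P = 8: Q = 95 - 8*8 = 31
E = (dQ/dP)(P/Q) = (-8)(8/31) = -64/31

-64/31


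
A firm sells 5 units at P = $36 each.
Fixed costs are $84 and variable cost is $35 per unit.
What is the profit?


Total Revenue = P * Q = 36 * 5 = $180
Total Cost = FC + VC*Q = 84 + 35*5 = $259
Profit = TR - TC = 180 - 259 = $-79

$-79


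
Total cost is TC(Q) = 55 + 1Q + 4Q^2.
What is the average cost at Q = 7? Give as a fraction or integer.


TC(7) = 55 + 1*7 + 4*7^2
TC(7) = 55 + 7 + 196 = 258
AC = TC/Q = 258/7 = 258/7

258/7


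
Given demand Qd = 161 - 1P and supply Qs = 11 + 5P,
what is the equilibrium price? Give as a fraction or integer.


At equilibrium, Qd = Qs.
161 - 1P = 11 + 5P
161 - 11 = 1P + 5P
150 = 6P
P* = 150/6 = 25

25


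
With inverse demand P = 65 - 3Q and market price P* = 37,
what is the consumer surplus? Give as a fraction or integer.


Maximum willingness to pay (at Q=0): P_max = 65
Quantity demanded at P* = 37:
Q* = (65 - 37)/3 = 28/3
CS = (1/2) * Q* * (P_max - P*)
CS = (1/2) * 28/3 * (65 - 37)
CS = (1/2) * 28/3 * 28 = 392/3

392/3


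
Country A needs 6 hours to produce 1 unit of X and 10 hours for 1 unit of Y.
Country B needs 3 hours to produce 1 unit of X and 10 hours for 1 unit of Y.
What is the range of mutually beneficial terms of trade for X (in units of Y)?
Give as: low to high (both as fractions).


Opportunity cost of X for Country A = hours_X / hours_Y = 6/10 = 3/5 units of Y
Opportunity cost of X for Country B = hours_X / hours_Y = 3/10 = 3/10 units of Y
Terms of trade must be between the two opportunity costs.
Range: 3/10 to 3/5

3/10 to 3/5


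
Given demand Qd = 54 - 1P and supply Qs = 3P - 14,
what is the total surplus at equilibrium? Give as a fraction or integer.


Find equilibrium: 54 - 1P = 3P - 14
54 + 14 = 4P
P* = 68/4 = 17
Q* = 3*17 - 14 = 37
Inverse demand: P = 54 - Q/1, so P_max = 54
Inverse supply: P = 14/3 + Q/3, so P_min = 14/3
CS = (1/2) * 37 * (54 - 17) = 1369/2
PS = (1/2) * 37 * (17 - 14/3) = 1369/6
TS = CS + PS = 1369/2 + 1369/6 = 2738/3

2738/3


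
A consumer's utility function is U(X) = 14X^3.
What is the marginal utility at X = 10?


MU = dU/dX = 14*3*X^(3-1)
MU = 42*X^2
At X = 10:
MU = 42 * 10^2
MU = 42 * 100 = 4200

4200


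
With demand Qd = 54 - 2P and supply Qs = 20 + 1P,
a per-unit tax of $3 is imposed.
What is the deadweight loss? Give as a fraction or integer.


Pre-tax equilibrium quantity: Q* = 94/3
Post-tax equilibrium quantity: Q_tax = 88/3
Reduction in quantity: Q* - Q_tax = 2
DWL = (1/2) * tax * (Q* - Q_tax)
DWL = (1/2) * 3 * 2 = 3

3


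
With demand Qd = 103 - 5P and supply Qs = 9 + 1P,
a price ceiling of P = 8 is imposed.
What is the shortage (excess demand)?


At P = 8:
Qd = 103 - 5*8 = 63
Qs = 9 + 1*8 = 17
Shortage = Qd - Qs = 63 - 17 = 46

46


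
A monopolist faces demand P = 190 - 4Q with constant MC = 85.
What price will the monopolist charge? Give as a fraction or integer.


MR = 190 - 8Q
Set MR = MC: 190 - 8Q = 85
Q* = 105/8
Substitute into demand:
P* = 190 - 4*105/8 = 275/2

275/2


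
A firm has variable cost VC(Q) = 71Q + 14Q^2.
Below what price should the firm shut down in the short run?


AVC(Q) = VC(Q)/Q = 71 + 14Q
AVC is increasing in Q, so minimum AVC is at Q -> 0+.
Min AVC = 71
The firm should shut down if P < 71.

71


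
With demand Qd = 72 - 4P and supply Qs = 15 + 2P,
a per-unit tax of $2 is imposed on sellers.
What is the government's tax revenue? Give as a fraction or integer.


With tax on sellers, new supply: Qs' = 15 + 2(P - 2)
= 11 + 2P
New equilibrium quantity:
Q_new = 94/3
Tax revenue = tax * Q_new = 2 * 94/3 = 188/3

188/3


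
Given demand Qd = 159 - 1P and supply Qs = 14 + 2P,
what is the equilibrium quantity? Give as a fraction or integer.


First find equilibrium price:
159 - 1P = 14 + 2P
P* = 145/3 = 145/3
Then substitute into demand:
Q* = 159 - 1 * 145/3 = 332/3

332/3


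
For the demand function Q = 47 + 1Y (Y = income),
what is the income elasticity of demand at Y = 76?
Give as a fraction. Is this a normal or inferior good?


dQ/dY = 1
At Y = 76: Q = 47 + 1*76 = 123
Ey = (dQ/dY)(Y/Q) = 1 * 76 / 123 = 76/123
Since Ey > 0, this is a normal good.

76/123 (normal good)


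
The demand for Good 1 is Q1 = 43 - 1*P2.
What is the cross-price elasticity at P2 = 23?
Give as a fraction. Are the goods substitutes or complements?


dQ1/dP2 = -1
At P2 = 23: Q1 = 43 - 1*23 = 20
Exy = (dQ1/dP2)(P2/Q1) = -1 * 23 / 20 = -23/20
Since Exy < 0, the goods are complements.

-23/20 (complements)


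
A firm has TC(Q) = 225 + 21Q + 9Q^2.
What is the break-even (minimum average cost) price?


AC(Q) = 225/Q + 21 + 9Q
To minimize: dAC/dQ = -225/Q^2 + 9 = 0
Q^2 = 225/9 = 25
Q* = 5
Min AC = 225/5 + 21 + 9*5
Min AC = 45 + 21 + 45 = 111

111


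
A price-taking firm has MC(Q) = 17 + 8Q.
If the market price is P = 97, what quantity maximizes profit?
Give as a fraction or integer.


In perfect competition, profit is maximized where P = MC.
97 = 17 + 8Q
80 = 8Q
Q* = 80/8 = 10

10


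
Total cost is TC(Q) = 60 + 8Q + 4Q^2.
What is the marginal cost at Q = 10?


MC = dTC/dQ = 8 + 2*4*Q
At Q = 10:
MC = 8 + 8*10
MC = 8 + 80 = 88

88


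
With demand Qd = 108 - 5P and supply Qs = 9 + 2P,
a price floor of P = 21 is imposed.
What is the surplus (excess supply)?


At P = 21:
Qd = 108 - 5*21 = 3
Qs = 9 + 2*21 = 51
Surplus = Qs - Qd = 51 - 3 = 48

48


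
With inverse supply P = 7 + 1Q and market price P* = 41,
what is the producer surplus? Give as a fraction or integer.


Minimum supply price (at Q=0): P_min = 7
Quantity supplied at P* = 41:
Q* = (41 - 7)/1 = 34
PS = (1/2) * Q* * (P* - P_min)
PS = (1/2) * 34 * (41 - 7)
PS = (1/2) * 34 * 34 = 578

578


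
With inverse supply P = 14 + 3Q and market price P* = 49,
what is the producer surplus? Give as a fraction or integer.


Minimum supply price (at Q=0): P_min = 14
Quantity supplied at P* = 49:
Q* = (49 - 14)/3 = 35/3
PS = (1/2) * Q* * (P* - P_min)
PS = (1/2) * 35/3 * (49 - 14)
PS = (1/2) * 35/3 * 35 = 1225/6

1225/6


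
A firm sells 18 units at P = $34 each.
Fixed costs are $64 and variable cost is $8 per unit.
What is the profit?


Total Revenue = P * Q = 34 * 18 = $612
Total Cost = FC + VC*Q = 64 + 8*18 = $208
Profit = TR - TC = 612 - 208 = $404

$404


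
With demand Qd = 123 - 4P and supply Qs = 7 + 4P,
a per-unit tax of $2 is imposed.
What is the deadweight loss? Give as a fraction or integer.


Pre-tax equilibrium quantity: Q* = 65
Post-tax equilibrium quantity: Q_tax = 61
Reduction in quantity: Q* - Q_tax = 4
DWL = (1/2) * tax * (Q* - Q_tax)
DWL = (1/2) * 2 * 4 = 4

4


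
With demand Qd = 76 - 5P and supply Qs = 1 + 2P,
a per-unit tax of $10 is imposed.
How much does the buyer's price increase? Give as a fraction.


With a per-unit tax, the buyer's price increase depends on relative slopes.
Supply slope: d = 2, Demand slope: b = 5
Buyer's price increase = d * tax / (b + d)
= 2 * 10 / (5 + 2)
= 20 / 7 = 20/7

20/7


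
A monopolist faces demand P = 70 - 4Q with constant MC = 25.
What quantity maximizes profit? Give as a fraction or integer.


TR = P*Q = (70 - 4Q)Q = 70Q - 4Q^2
MR = dTR/dQ = 70 - 8Q
Set MR = MC:
70 - 8Q = 25
45 = 8Q
Q* = 45/8 = 45/8

45/8


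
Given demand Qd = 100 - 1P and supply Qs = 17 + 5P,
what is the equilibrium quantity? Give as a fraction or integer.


First find equilibrium price:
100 - 1P = 17 + 5P
P* = 83/6 = 83/6
Then substitute into demand:
Q* = 100 - 1 * 83/6 = 517/6

517/6


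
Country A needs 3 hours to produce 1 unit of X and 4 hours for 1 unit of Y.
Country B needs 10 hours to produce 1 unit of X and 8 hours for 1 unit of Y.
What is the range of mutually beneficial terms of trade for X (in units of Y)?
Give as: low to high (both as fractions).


Opportunity cost of X for Country A = hours_X / hours_Y = 3/4 = 3/4 units of Y
Opportunity cost of X for Country B = hours_X / hours_Y = 10/8 = 5/4 units of Y
Terms of trade must be between the two opportunity costs.
Range: 3/4 to 5/4

3/4 to 5/4


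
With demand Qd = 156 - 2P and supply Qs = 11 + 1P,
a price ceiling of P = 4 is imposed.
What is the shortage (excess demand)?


At P = 4:
Qd = 156 - 2*4 = 148
Qs = 11 + 1*4 = 15
Shortage = Qd - Qs = 148 - 15 = 133

133


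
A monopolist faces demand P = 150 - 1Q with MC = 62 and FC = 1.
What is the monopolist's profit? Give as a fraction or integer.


MR = MC: 150 - 2Q = 62
Q* = 44
P* = 150 - 1*44 = 106
Profit = (P* - MC)*Q* - FC
= (106 - 62)*44 - 1
= 44*44 - 1
= 1936 - 1 = 1935

1935


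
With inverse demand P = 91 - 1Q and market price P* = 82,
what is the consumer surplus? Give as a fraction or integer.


Maximum willingness to pay (at Q=0): P_max = 91
Quantity demanded at P* = 82:
Q* = (91 - 82)/1 = 9
CS = (1/2) * Q* * (P_max - P*)
CS = (1/2) * 9 * (91 - 82)
CS = (1/2) * 9 * 9 = 81/2

81/2


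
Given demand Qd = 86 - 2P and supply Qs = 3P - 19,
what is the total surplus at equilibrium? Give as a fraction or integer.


Find equilibrium: 86 - 2P = 3P - 19
86 + 19 = 5P
P* = 105/5 = 21
Q* = 3*21 - 19 = 44
Inverse demand: P = 43 - Q/2, so P_max = 43
Inverse supply: P = 19/3 + Q/3, so P_min = 19/3
CS = (1/2) * 44 * (43 - 21) = 484
PS = (1/2) * 44 * (21 - 19/3) = 968/3
TS = CS + PS = 484 + 968/3 = 2420/3

2420/3


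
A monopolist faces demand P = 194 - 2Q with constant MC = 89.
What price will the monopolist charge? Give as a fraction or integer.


MR = 194 - 4Q
Set MR = MC: 194 - 4Q = 89
Q* = 105/4
Substitute into demand:
P* = 194 - 2*105/4 = 283/2

283/2


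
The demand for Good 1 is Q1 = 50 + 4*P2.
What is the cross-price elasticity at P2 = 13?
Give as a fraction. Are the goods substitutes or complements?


dQ1/dP2 = 4
At P2 = 13: Q1 = 50 + 4*13 = 102
Exy = (dQ1/dP2)(P2/Q1) = 4 * 13 / 102 = 26/51
Since Exy > 0, the goods are substitutes.

26/51 (substitutes)


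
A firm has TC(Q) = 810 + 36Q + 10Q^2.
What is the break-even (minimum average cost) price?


AC(Q) = 810/Q + 36 + 10Q
To minimize: dAC/dQ = -810/Q^2 + 10 = 0
Q^2 = 810/10 = 81
Q* = 9
Min AC = 810/9 + 36 + 10*9
Min AC = 90 + 36 + 90 = 216

216


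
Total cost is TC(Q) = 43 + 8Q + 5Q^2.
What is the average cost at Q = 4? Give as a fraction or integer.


TC(4) = 43 + 8*4 + 5*4^2
TC(4) = 43 + 32 + 80 = 155
AC = TC/Q = 155/4 = 155/4

155/4


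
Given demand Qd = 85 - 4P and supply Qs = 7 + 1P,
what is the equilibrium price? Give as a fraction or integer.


At equilibrium, Qd = Qs.
85 - 4P = 7 + 1P
85 - 7 = 4P + 1P
78 = 5P
P* = 78/5 = 78/5

78/5


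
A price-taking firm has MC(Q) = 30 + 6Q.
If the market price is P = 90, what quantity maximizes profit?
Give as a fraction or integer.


In perfect competition, profit is maximized where P = MC.
90 = 30 + 6Q
60 = 6Q
Q* = 60/6 = 10

10


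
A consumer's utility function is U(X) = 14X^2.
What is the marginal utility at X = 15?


MU = dU/dX = 14*2*X^(2-1)
MU = 28*X^1
At X = 15:
MU = 28 * 15^1
MU = 28 * 15 = 420

420


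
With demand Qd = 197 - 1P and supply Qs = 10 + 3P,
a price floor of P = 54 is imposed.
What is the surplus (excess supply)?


At P = 54:
Qd = 197 - 1*54 = 143
Qs = 10 + 3*54 = 172
Surplus = Qs - Qd = 172 - 143 = 29

29


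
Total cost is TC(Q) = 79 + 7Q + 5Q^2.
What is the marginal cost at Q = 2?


MC = dTC/dQ = 7 + 2*5*Q
At Q = 2:
MC = 7 + 10*2
MC = 7 + 20 = 27

27


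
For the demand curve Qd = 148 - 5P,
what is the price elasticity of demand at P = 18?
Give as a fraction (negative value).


dQ/dP = -5
At P = 18: Q = 148 - 5*18 = 58
E = (dQ/dP)(P/Q) = (-5)(18/58) = -45/29

-45/29


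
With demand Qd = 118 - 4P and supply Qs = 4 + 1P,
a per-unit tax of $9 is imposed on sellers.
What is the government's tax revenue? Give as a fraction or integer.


With tax on sellers, new supply: Qs' = 4 + 1(P - 9)
= 1P - 5
New equilibrium quantity:
Q_new = 98/5
Tax revenue = tax * Q_new = 9 * 98/5 = 882/5

882/5


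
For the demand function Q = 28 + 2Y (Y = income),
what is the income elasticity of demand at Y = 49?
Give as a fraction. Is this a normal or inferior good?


dQ/dY = 2
At Y = 49: Q = 28 + 2*49 = 126
Ey = (dQ/dY)(Y/Q) = 2 * 49 / 126 = 7/9
Since Ey > 0, this is a normal good.

7/9 (normal good)


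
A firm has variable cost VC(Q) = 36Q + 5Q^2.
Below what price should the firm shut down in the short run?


AVC(Q) = VC(Q)/Q = 36 + 5Q
AVC is increasing in Q, so minimum AVC is at Q -> 0+.
Min AVC = 36
The firm should shut down if P < 36.

36


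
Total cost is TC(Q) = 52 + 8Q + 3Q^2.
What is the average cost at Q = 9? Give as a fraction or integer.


TC(9) = 52 + 8*9 + 3*9^2
TC(9) = 52 + 72 + 243 = 367
AC = TC/Q = 367/9 = 367/9

367/9


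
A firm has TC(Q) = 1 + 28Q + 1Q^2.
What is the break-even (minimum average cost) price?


AC(Q) = 1/Q + 28 + 1Q
To minimize: dAC/dQ = -1/Q^2 + 1 = 0
Q^2 = 1/1 = 1
Q* = 1
Min AC = 1/1 + 28 + 1*1
Min AC = 1 + 28 + 1 = 30

30


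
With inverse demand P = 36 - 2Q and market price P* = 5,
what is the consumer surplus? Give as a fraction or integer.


Maximum willingness to pay (at Q=0): P_max = 36
Quantity demanded at P* = 5:
Q* = (36 - 5)/2 = 31/2
CS = (1/2) * Q* * (P_max - P*)
CS = (1/2) * 31/2 * (36 - 5)
CS = (1/2) * 31/2 * 31 = 961/4

961/4


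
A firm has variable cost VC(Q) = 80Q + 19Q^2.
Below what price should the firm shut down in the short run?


AVC(Q) = VC(Q)/Q = 80 + 19Q
AVC is increasing in Q, so minimum AVC is at Q -> 0+.
Min AVC = 80
The firm should shut down if P < 80.

80


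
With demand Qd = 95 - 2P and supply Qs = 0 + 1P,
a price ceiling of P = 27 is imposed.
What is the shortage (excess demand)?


At P = 27:
Qd = 95 - 2*27 = 41
Qs = 0 + 1*27 = 27
Shortage = Qd - Qs = 41 - 27 = 14

14


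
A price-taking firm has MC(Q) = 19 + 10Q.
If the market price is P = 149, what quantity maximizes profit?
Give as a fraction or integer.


In perfect competition, profit is maximized where P = MC.
149 = 19 + 10Q
130 = 10Q
Q* = 130/10 = 13

13


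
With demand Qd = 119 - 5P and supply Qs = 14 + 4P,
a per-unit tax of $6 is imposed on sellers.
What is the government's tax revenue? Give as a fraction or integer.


With tax on sellers, new supply: Qs' = 14 + 4(P - 6)
= 4P - 10
New equilibrium quantity:
Q_new = 142/3
Tax revenue = tax * Q_new = 6 * 142/3 = 284

284


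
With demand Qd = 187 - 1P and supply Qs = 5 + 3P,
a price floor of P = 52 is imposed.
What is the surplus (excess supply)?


At P = 52:
Qd = 187 - 1*52 = 135
Qs = 5 + 3*52 = 161
Surplus = Qs - Qd = 161 - 135 = 26

26


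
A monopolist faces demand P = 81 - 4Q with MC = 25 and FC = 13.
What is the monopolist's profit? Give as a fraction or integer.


MR = MC: 81 - 8Q = 25
Q* = 7
P* = 81 - 4*7 = 53
Profit = (P* - MC)*Q* - FC
= (53 - 25)*7 - 13
= 28*7 - 13
= 196 - 13 = 183

183


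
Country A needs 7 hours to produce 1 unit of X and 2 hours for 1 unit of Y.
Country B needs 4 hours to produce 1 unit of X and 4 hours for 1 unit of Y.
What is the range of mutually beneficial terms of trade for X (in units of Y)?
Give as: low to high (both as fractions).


Opportunity cost of X for Country A = hours_X / hours_Y = 7/2 = 7/2 units of Y
Opportunity cost of X for Country B = hours_X / hours_Y = 4/4 = 1 units of Y
Terms of trade must be between the two opportunity costs.
Range: 1 to 7/2

1 to 7/2


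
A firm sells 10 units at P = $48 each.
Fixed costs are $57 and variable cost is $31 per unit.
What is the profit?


Total Revenue = P * Q = 48 * 10 = $480
Total Cost = FC + VC*Q = 57 + 31*10 = $367
Profit = TR - TC = 480 - 367 = $113

$113


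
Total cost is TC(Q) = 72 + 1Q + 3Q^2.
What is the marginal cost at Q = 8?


MC = dTC/dQ = 1 + 2*3*Q
At Q = 8:
MC = 1 + 6*8
MC = 1 + 48 = 49

49


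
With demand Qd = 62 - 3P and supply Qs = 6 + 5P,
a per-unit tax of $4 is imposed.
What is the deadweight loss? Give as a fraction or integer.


Pre-tax equilibrium quantity: Q* = 41
Post-tax equilibrium quantity: Q_tax = 67/2
Reduction in quantity: Q* - Q_tax = 15/2
DWL = (1/2) * tax * (Q* - Q_tax)
DWL = (1/2) * 4 * 15/2 = 15

15


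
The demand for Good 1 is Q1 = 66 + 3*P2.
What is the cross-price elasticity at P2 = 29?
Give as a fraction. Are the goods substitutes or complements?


dQ1/dP2 = 3
At P2 = 29: Q1 = 66 + 3*29 = 153
Exy = (dQ1/dP2)(P2/Q1) = 3 * 29 / 153 = 29/51
Since Exy > 0, the goods are substitutes.

29/51 (substitutes)


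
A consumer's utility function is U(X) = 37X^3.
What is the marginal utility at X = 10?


MU = dU/dX = 37*3*X^(3-1)
MU = 111*X^2
At X = 10:
MU = 111 * 10^2
MU = 111 * 100 = 11100

11100


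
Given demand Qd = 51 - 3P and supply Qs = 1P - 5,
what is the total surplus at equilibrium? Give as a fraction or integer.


Find equilibrium: 51 - 3P = 1P - 5
51 + 5 = 4P
P* = 56/4 = 14
Q* = 1*14 - 5 = 9
Inverse demand: P = 17 - Q/3, so P_max = 17
Inverse supply: P = 5 + Q/1, so P_min = 5
CS = (1/2) * 9 * (17 - 14) = 27/2
PS = (1/2) * 9 * (14 - 5) = 81/2
TS = CS + PS = 27/2 + 81/2 = 54

54


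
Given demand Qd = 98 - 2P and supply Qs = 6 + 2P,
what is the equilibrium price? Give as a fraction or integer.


At equilibrium, Qd = Qs.
98 - 2P = 6 + 2P
98 - 6 = 2P + 2P
92 = 4P
P* = 92/4 = 23

23


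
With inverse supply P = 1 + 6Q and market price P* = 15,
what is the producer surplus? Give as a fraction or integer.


Minimum supply price (at Q=0): P_min = 1
Quantity supplied at P* = 15:
Q* = (15 - 1)/6 = 7/3
PS = (1/2) * Q* * (P* - P_min)
PS = (1/2) * 7/3 * (15 - 1)
PS = (1/2) * 7/3 * 14 = 49/3

49/3


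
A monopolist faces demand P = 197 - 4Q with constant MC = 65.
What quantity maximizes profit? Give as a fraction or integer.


TR = P*Q = (197 - 4Q)Q = 197Q - 4Q^2
MR = dTR/dQ = 197 - 8Q
Set MR = MC:
197 - 8Q = 65
132 = 8Q
Q* = 132/8 = 33/2

33/2


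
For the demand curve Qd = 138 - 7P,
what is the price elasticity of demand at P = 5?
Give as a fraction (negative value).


dQ/dP = -7
At P = 5: Q = 138 - 7*5 = 103
E = (dQ/dP)(P/Q) = (-7)(5/103) = -35/103

-35/103


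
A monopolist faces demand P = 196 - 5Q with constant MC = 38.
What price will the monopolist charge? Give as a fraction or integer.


MR = 196 - 10Q
Set MR = MC: 196 - 10Q = 38
Q* = 79/5
Substitute into demand:
P* = 196 - 5*79/5 = 117

117


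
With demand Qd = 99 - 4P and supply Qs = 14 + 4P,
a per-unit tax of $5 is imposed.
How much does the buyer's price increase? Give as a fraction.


With a per-unit tax, the buyer's price increase depends on relative slopes.
Supply slope: d = 4, Demand slope: b = 4
Buyer's price increase = d * tax / (b + d)
= 4 * 5 / (4 + 4)
= 20 / 8 = 5/2

5/2


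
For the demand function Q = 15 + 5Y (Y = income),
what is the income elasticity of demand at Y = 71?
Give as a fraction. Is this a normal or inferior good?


dQ/dY = 5
At Y = 71: Q = 15 + 5*71 = 370
Ey = (dQ/dY)(Y/Q) = 5 * 71 / 370 = 71/74
Since Ey > 0, this is a normal good.

71/74 (normal good)


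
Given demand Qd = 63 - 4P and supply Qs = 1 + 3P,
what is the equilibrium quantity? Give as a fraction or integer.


First find equilibrium price:
63 - 4P = 1 + 3P
P* = 62/7 = 62/7
Then substitute into demand:
Q* = 63 - 4 * 62/7 = 193/7

193/7


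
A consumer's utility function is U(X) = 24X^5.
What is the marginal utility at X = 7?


MU = dU/dX = 24*5*X^(5-1)
MU = 120*X^4
At X = 7:
MU = 120 * 7^4
MU = 120 * 2401 = 288120

288120


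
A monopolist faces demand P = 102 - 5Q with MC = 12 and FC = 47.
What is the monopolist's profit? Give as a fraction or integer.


MR = MC: 102 - 10Q = 12
Q* = 9
P* = 102 - 5*9 = 57
Profit = (P* - MC)*Q* - FC
= (57 - 12)*9 - 47
= 45*9 - 47
= 405 - 47 = 358

358


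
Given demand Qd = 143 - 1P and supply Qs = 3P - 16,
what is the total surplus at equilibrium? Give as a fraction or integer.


Find equilibrium: 143 - 1P = 3P - 16
143 + 16 = 4P
P* = 159/4 = 159/4
Q* = 3*159/4 - 16 = 413/4
Inverse demand: P = 143 - Q/1, so P_max = 143
Inverse supply: P = 16/3 + Q/3, so P_min = 16/3
CS = (1/2) * 413/4 * (143 - 159/4) = 170569/32
PS = (1/2) * 413/4 * (159/4 - 16/3) = 170569/96
TS = CS + PS = 170569/32 + 170569/96 = 170569/24

170569/24


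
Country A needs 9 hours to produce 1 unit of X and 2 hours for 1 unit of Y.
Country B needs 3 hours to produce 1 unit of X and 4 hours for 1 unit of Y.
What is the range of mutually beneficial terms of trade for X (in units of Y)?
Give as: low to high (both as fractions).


Opportunity cost of X for Country A = hours_X / hours_Y = 9/2 = 9/2 units of Y
Opportunity cost of X for Country B = hours_X / hours_Y = 3/4 = 3/4 units of Y
Terms of trade must be between the two opportunity costs.
Range: 3/4 to 9/2

3/4 to 9/2


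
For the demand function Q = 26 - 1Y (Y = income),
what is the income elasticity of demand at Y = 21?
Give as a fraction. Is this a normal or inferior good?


dQ/dY = -1
At Y = 21: Q = 26 - 1*21 = 5
Ey = (dQ/dY)(Y/Q) = -1 * 21 / 5 = -21/5
Since Ey < 0, this is a inferior good.

-21/5 (inferior good)


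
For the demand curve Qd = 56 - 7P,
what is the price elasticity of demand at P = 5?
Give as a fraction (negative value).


dQ/dP = -7
At P = 5: Q = 56 - 7*5 = 21
E = (dQ/dP)(P/Q) = (-7)(5/21) = -5/3

-5/3


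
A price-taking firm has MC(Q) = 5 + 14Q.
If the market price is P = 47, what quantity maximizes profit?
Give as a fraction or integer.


In perfect competition, profit is maximized where P = MC.
47 = 5 + 14Q
42 = 14Q
Q* = 42/14 = 3

3


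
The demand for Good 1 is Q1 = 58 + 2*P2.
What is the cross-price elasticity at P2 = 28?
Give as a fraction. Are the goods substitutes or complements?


dQ1/dP2 = 2
At P2 = 28: Q1 = 58 + 2*28 = 114
Exy = (dQ1/dP2)(P2/Q1) = 2 * 28 / 114 = 28/57
Since Exy > 0, the goods are substitutes.

28/57 (substitutes)


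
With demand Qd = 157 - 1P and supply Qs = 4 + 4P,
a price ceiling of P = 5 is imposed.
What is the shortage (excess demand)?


At P = 5:
Qd = 157 - 1*5 = 152
Qs = 4 + 4*5 = 24
Shortage = Qd - Qs = 152 - 24 = 128

128


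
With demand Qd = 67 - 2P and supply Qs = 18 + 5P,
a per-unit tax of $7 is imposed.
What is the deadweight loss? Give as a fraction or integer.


Pre-tax equilibrium quantity: Q* = 53
Post-tax equilibrium quantity: Q_tax = 43
Reduction in quantity: Q* - Q_tax = 10
DWL = (1/2) * tax * (Q* - Q_tax)
DWL = (1/2) * 7 * 10 = 35

35


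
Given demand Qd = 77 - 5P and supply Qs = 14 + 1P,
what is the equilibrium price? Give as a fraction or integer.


At equilibrium, Qd = Qs.
77 - 5P = 14 + 1P
77 - 14 = 5P + 1P
63 = 6P
P* = 63/6 = 21/2

21/2


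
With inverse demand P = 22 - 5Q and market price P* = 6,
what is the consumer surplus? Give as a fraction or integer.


Maximum willingness to pay (at Q=0): P_max = 22
Quantity demanded at P* = 6:
Q* = (22 - 6)/5 = 16/5
CS = (1/2) * Q* * (P_max - P*)
CS = (1/2) * 16/5 * (22 - 6)
CS = (1/2) * 16/5 * 16 = 128/5

128/5


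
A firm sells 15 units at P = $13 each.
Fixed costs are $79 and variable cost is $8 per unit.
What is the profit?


Total Revenue = P * Q = 13 * 15 = $195
Total Cost = FC + VC*Q = 79 + 8*15 = $199
Profit = TR - TC = 195 - 199 = $-4

$-4


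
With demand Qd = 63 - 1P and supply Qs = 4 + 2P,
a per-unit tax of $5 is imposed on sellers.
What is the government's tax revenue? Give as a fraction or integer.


With tax on sellers, new supply: Qs' = 4 + 2(P - 5)
= 2P - 6
New equilibrium quantity:
Q_new = 40
Tax revenue = tax * Q_new = 5 * 40 = 200

200


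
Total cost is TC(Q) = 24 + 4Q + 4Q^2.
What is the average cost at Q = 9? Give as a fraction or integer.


TC(9) = 24 + 4*9 + 4*9^2
TC(9) = 24 + 36 + 324 = 384
AC = TC/Q = 384/9 = 128/3

128/3


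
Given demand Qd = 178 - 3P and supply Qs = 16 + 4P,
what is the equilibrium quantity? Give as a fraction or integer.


First find equilibrium price:
178 - 3P = 16 + 4P
P* = 162/7 = 162/7
Then substitute into demand:
Q* = 178 - 3 * 162/7 = 760/7

760/7


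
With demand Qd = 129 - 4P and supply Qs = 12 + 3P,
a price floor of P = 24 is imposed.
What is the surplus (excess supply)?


At P = 24:
Qd = 129 - 4*24 = 33
Qs = 12 + 3*24 = 84
Surplus = Qs - Qd = 84 - 33 = 51

51


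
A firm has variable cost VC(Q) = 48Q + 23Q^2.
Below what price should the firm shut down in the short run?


AVC(Q) = VC(Q)/Q = 48 + 23Q
AVC is increasing in Q, so minimum AVC is at Q -> 0+.
Min AVC = 48
The firm should shut down if P < 48.

48


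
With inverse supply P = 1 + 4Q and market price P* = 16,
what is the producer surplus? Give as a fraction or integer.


Minimum supply price (at Q=0): P_min = 1
Quantity supplied at P* = 16:
Q* = (16 - 1)/4 = 15/4
PS = (1/2) * Q* * (P* - P_min)
PS = (1/2) * 15/4 * (16 - 1)
PS = (1/2) * 15/4 * 15 = 225/8

225/8


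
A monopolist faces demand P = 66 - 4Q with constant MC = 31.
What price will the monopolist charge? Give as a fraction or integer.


MR = 66 - 8Q
Set MR = MC: 66 - 8Q = 31
Q* = 35/8
Substitute into demand:
P* = 66 - 4*35/8 = 97/2

97/2


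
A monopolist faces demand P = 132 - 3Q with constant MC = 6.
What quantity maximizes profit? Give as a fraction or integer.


TR = P*Q = (132 - 3Q)Q = 132Q - 3Q^2
MR = dTR/dQ = 132 - 6Q
Set MR = MC:
132 - 6Q = 6
126 = 6Q
Q* = 126/6 = 21

21


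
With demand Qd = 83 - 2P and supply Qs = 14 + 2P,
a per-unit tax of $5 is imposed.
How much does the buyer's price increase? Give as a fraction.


With a per-unit tax, the buyer's price increase depends on relative slopes.
Supply slope: d = 2, Demand slope: b = 2
Buyer's price increase = d * tax / (b + d)
= 2 * 5 / (2 + 2)
= 10 / 4 = 5/2

5/2


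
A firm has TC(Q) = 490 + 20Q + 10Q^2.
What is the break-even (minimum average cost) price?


AC(Q) = 490/Q + 20 + 10Q
To minimize: dAC/dQ = -490/Q^2 + 10 = 0
Q^2 = 490/10 = 49
Q* = 7
Min AC = 490/7 + 20 + 10*7
Min AC = 70 + 20 + 70 = 160

160


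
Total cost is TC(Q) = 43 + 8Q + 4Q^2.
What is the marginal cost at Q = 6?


MC = dTC/dQ = 8 + 2*4*Q
At Q = 6:
MC = 8 + 8*6
MC = 8 + 48 = 56

56


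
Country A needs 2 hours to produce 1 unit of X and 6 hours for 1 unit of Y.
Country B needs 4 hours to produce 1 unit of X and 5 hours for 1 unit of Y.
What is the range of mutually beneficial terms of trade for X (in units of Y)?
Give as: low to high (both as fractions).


Opportunity cost of X for Country A = hours_X / hours_Y = 2/6 = 1/3 units of Y
Opportunity cost of X for Country B = hours_X / hours_Y = 4/5 = 4/5 units of Y
Terms of trade must be between the two opportunity costs.
Range: 1/3 to 4/5

1/3 to 4/5


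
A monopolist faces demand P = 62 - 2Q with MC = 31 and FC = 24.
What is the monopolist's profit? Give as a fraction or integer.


MR = MC: 62 - 4Q = 31
Q* = 31/4
P* = 62 - 2*31/4 = 93/2
Profit = (P* - MC)*Q* - FC
= (93/2 - 31)*31/4 - 24
= 31/2*31/4 - 24
= 961/8 - 24 = 769/8

769/8


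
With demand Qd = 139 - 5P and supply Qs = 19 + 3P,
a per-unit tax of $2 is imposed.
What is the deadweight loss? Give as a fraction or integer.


Pre-tax equilibrium quantity: Q* = 64
Post-tax equilibrium quantity: Q_tax = 241/4
Reduction in quantity: Q* - Q_tax = 15/4
DWL = (1/2) * tax * (Q* - Q_tax)
DWL = (1/2) * 2 * 15/4 = 15/4

15/4


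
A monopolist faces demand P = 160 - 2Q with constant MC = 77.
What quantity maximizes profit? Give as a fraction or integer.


TR = P*Q = (160 - 2Q)Q = 160Q - 2Q^2
MR = dTR/dQ = 160 - 4Q
Set MR = MC:
160 - 4Q = 77
83 = 4Q
Q* = 83/4 = 83/4

83/4


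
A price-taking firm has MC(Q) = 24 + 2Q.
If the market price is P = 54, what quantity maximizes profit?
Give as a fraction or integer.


In perfect competition, profit is maximized where P = MC.
54 = 24 + 2Q
30 = 2Q
Q* = 30/2 = 15

15


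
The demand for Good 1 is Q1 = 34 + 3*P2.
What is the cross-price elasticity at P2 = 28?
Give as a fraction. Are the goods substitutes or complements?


dQ1/dP2 = 3
At P2 = 28: Q1 = 34 + 3*28 = 118
Exy = (dQ1/dP2)(P2/Q1) = 3 * 28 / 118 = 42/59
Since Exy > 0, the goods are substitutes.

42/59 (substitutes)


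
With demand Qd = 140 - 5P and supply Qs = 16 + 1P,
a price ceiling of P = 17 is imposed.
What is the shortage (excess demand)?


At P = 17:
Qd = 140 - 5*17 = 55
Qs = 16 + 1*17 = 33
Shortage = Qd - Qs = 55 - 33 = 22

22


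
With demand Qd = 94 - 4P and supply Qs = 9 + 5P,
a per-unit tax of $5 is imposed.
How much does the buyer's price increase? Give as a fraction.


With a per-unit tax, the buyer's price increase depends on relative slopes.
Supply slope: d = 5, Demand slope: b = 4
Buyer's price increase = d * tax / (b + d)
= 5 * 5 / (4 + 5)
= 25 / 9 = 25/9

25/9


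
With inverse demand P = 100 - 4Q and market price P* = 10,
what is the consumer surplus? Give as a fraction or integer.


Maximum willingness to pay (at Q=0): P_max = 100
Quantity demanded at P* = 10:
Q* = (100 - 10)/4 = 45/2
CS = (1/2) * Q* * (P_max - P*)
CS = (1/2) * 45/2 * (100 - 10)
CS = (1/2) * 45/2 * 90 = 2025/2

2025/2


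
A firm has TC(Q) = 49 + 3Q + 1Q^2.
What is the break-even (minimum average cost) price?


AC(Q) = 49/Q + 3 + 1Q
To minimize: dAC/dQ = -49/Q^2 + 1 = 0
Q^2 = 49/1 = 49
Q* = 7
Min AC = 49/7 + 3 + 1*7
Min AC = 7 + 3 + 7 = 17

17


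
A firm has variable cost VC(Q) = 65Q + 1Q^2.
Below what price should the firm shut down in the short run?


AVC(Q) = VC(Q)/Q = 65 + 1Q
AVC is increasing in Q, so minimum AVC is at Q -> 0+.
Min AVC = 65
The firm should shut down if P < 65.

65


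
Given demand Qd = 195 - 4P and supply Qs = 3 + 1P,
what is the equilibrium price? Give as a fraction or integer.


At equilibrium, Qd = Qs.
195 - 4P = 3 + 1P
195 - 3 = 4P + 1P
192 = 5P
P* = 192/5 = 192/5

192/5


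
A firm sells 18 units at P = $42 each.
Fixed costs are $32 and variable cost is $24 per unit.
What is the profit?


Total Revenue = P * Q = 42 * 18 = $756
Total Cost = FC + VC*Q = 32 + 24*18 = $464
Profit = TR - TC = 756 - 464 = $292

$292


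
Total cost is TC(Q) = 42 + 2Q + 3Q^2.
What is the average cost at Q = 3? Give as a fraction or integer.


TC(3) = 42 + 2*3 + 3*3^2
TC(3) = 42 + 6 + 27 = 75
AC = TC/Q = 75/3 = 25

25


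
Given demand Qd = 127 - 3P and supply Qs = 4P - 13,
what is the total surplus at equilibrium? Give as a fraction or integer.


Find equilibrium: 127 - 3P = 4P - 13
127 + 13 = 7P
P* = 140/7 = 20
Q* = 4*20 - 13 = 67
Inverse demand: P = 127/3 - Q/3, so P_max = 127/3
Inverse supply: P = 13/4 + Q/4, so P_min = 13/4
CS = (1/2) * 67 * (127/3 - 20) = 4489/6
PS = (1/2) * 67 * (20 - 13/4) = 4489/8
TS = CS + PS = 4489/6 + 4489/8 = 31423/24

31423/24


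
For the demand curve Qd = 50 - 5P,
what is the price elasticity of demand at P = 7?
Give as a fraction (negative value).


dQ/dP = -5
At P = 7: Q = 50 - 5*7 = 15
E = (dQ/dP)(P/Q) = (-5)(7/15) = -7/3

-7/3


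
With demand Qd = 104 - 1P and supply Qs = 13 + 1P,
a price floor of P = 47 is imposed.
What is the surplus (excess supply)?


At P = 47:
Qd = 104 - 1*47 = 57
Qs = 13 + 1*47 = 60
Surplus = Qs - Qd = 60 - 57 = 3

3


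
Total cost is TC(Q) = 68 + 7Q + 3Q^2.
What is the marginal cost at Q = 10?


MC = dTC/dQ = 7 + 2*3*Q
At Q = 10:
MC = 7 + 6*10
MC = 7 + 60 = 67

67


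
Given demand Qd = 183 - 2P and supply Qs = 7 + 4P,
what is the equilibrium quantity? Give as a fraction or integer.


First find equilibrium price:
183 - 2P = 7 + 4P
P* = 176/6 = 88/3
Then substitute into demand:
Q* = 183 - 2 * 88/3 = 373/3

373/3


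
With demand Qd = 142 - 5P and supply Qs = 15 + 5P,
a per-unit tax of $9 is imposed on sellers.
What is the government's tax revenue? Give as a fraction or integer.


With tax on sellers, new supply: Qs' = 15 + 5(P - 9)
= 5P - 30
New equilibrium quantity:
Q_new = 56
Tax revenue = tax * Q_new = 9 * 56 = 504

504


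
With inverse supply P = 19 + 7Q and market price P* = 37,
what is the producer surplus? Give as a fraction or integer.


Minimum supply price (at Q=0): P_min = 19
Quantity supplied at P* = 37:
Q* = (37 - 19)/7 = 18/7
PS = (1/2) * Q* * (P* - P_min)
PS = (1/2) * 18/7 * (37 - 19)
PS = (1/2) * 18/7 * 18 = 162/7

162/7


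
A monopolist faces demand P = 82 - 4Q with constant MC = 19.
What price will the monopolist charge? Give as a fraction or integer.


MR = 82 - 8Q
Set MR = MC: 82 - 8Q = 19
Q* = 63/8
Substitute into demand:
P* = 82 - 4*63/8 = 101/2

101/2


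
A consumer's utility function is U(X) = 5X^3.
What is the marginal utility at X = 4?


MU = dU/dX = 5*3*X^(3-1)
MU = 15*X^2
At X = 4:
MU = 15 * 4^2
MU = 15 * 16 = 240

240


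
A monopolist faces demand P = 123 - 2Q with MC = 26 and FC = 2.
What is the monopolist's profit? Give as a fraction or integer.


MR = MC: 123 - 4Q = 26
Q* = 97/4
P* = 123 - 2*97/4 = 149/2
Profit = (P* - MC)*Q* - FC
= (149/2 - 26)*97/4 - 2
= 97/2*97/4 - 2
= 9409/8 - 2 = 9393/8

9393/8


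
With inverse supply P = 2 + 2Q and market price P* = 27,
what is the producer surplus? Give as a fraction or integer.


Minimum supply price (at Q=0): P_min = 2
Quantity supplied at P* = 27:
Q* = (27 - 2)/2 = 25/2
PS = (1/2) * Q* * (P* - P_min)
PS = (1/2) * 25/2 * (27 - 2)
PS = (1/2) * 25/2 * 25 = 625/4

625/4


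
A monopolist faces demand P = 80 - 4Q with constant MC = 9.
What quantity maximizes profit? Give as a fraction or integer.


TR = P*Q = (80 - 4Q)Q = 80Q - 4Q^2
MR = dTR/dQ = 80 - 8Q
Set MR = MC:
80 - 8Q = 9
71 = 8Q
Q* = 71/8 = 71/8

71/8


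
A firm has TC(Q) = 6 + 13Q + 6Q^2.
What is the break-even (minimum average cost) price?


AC(Q) = 6/Q + 13 + 6Q
To minimize: dAC/dQ = -6/Q^2 + 6 = 0
Q^2 = 6/6 = 1
Q* = 1
Min AC = 6/1 + 13 + 6*1
Min AC = 6 + 13 + 6 = 25

25


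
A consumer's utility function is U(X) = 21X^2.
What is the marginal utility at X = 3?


MU = dU/dX = 21*2*X^(2-1)
MU = 42*X^1
At X = 3:
MU = 42 * 3^1
MU = 42 * 3 = 126

126


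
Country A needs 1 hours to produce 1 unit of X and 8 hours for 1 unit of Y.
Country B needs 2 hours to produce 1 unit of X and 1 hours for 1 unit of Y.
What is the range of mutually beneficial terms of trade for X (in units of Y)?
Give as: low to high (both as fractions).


Opportunity cost of X for Country A = hours_X / hours_Y = 1/8 = 1/8 units of Y
Opportunity cost of X for Country B = hours_X / hours_Y = 2/1 = 2 units of Y
Terms of trade must be between the two opportunity costs.
Range: 1/8 to 2

1/8 to 2


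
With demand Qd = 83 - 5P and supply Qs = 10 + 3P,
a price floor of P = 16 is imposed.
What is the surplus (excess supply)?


At P = 16:
Qd = 83 - 5*16 = 3
Qs = 10 + 3*16 = 58
Surplus = Qs - Qd = 58 - 3 = 55

55


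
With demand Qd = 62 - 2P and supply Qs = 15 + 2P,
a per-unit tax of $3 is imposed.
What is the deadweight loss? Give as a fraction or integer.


Pre-tax equilibrium quantity: Q* = 77/2
Post-tax equilibrium quantity: Q_tax = 71/2
Reduction in quantity: Q* - Q_tax = 3
DWL = (1/2) * tax * (Q* - Q_tax)
DWL = (1/2) * 3 * 3 = 9/2

9/2


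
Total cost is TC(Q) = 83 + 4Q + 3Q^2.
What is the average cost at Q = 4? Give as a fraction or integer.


TC(4) = 83 + 4*4 + 3*4^2
TC(4) = 83 + 16 + 48 = 147
AC = TC/Q = 147/4 = 147/4

147/4


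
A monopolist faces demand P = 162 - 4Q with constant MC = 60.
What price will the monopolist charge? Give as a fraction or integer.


MR = 162 - 8Q
Set MR = MC: 162 - 8Q = 60
Q* = 51/4
Substitute into demand:
P* = 162 - 4*51/4 = 111

111


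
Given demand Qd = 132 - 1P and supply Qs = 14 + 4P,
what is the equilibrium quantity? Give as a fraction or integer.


First find equilibrium price:
132 - 1P = 14 + 4P
P* = 118/5 = 118/5
Then substitute into demand:
Q* = 132 - 1 * 118/5 = 542/5

542/5


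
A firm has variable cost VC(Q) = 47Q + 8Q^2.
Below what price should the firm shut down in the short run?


AVC(Q) = VC(Q)/Q = 47 + 8Q
AVC is increasing in Q, so minimum AVC is at Q -> 0+.
Min AVC = 47
The firm should shut down if P < 47.

47
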